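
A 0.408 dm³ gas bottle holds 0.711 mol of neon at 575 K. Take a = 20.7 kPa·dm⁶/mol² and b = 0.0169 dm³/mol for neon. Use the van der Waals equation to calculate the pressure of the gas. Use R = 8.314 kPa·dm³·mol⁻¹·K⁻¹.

P ≈ 8521 kPa

P = nRT/(V − nb) − a n²/V²
nRT/(V − nb) = (0.711)(8.314)(575)/(0.408 − 0.711×0.0169) = 3399.0/0.39598 = 8583.8 kPa
a n²/V² = (20.7)(0.711)²/(0.408)² = 62.862 kPa
P = 8583.8 − 62.862 = 8521 kPa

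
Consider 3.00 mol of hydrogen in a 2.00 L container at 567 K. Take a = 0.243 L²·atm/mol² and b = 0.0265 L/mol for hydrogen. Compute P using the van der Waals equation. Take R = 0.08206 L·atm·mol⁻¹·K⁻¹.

P = nRT/(V − nb) − a n²/V²
nRT/(V − nb) = (3.00)(0.08206)(567)/(2.00 − 3.00×0.0265) = 139.58/1.9205 = 72.679 atm
a n²/V² = (0.243)(3.00)²/(2.00)² = 0.54675 atm
P = 72.679 − 0.54675 = 72.13 atm

P ≈ 72.13 atm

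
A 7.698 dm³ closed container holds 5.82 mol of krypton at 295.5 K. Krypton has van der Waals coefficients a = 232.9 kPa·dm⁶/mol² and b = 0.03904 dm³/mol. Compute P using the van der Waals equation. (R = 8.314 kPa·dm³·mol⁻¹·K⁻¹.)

P = nRT/(V − nb) − a n²/V²
nRT/(V − nb) = (5.82)(8.314)(295.5)/(7.698 − 5.82×0.03904) = 14299/7.4708 = 1914.0 kPa
a n²/V² = (232.9)(5.82)²/(7.698)² = 133.13 kPa
P = 1914.0 − 133.13 = 1781 kPa

P ≈ 1781 kPa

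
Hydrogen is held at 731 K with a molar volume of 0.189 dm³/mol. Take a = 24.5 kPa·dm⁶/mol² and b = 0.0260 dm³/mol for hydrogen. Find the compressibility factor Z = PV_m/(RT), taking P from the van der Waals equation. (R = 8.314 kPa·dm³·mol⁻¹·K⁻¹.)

Z ≈ 1.138

P = RT/(V_m − b) − a/V_m² = (8.314)(731)/(0.189 − 0.0260) − 24.5/(0.189)²
  = 6077.5/0.16300 − 685.87 = 37285 − 685.87 = 36599 kPa
Z = PV_m/(RT) = (36599)(0.189)/((8.314)(731)) = 6917.2/6077.5 = 1.138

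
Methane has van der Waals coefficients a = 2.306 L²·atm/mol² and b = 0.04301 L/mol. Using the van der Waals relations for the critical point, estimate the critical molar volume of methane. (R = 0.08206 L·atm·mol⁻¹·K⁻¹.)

V_m,c ≈ 0.1290 L/mol

For a van der Waals gas, V_m,c = 3b.
V_m,c = 3×0.04301 = 0.1290 L/mol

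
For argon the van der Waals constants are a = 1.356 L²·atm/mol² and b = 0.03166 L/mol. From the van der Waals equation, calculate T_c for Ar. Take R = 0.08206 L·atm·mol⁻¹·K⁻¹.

T_c ≈ 154.6 K

For a van der Waals gas, T_c = 8a/(27Rb).
T_c = 8×1.356/(27×0.08206×0.03166) = 10.848/0.070147 = 154.6 K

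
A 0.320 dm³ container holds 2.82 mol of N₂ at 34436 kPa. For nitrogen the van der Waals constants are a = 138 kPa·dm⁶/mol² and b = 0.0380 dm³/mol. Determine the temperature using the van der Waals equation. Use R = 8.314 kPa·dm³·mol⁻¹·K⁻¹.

T = (P + a n²/V²)(V − nb)/(nR)
P + a n²/V² = 34436 + (138)(2.82)²/(0.320)² = 45153 kPa
V − nb = 0.320 − (2.82)(0.0380) = 0.21284 dm³
T = (45153)(0.21284)/((2.82)(8.314)) = 409.9 K

T ≈ 409.9 K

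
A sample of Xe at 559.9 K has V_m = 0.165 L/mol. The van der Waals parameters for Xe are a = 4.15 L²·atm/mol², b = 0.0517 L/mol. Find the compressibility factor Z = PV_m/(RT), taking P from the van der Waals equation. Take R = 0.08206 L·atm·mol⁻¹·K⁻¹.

P = RT/(V_m − b) − a/V_m² = (0.08206)(559.9)/(0.165 − 0.0517) − 4.15/(0.165)²
  = 45.945/0.11330 − 152.43 = 405.52 − 152.43 = 253.09 atm
Z = PV_m/(RT) = (253.09)(0.165)/((0.08206)(559.9)) = 41.760/45.945 = 0.9089

Z ≈ 0.9089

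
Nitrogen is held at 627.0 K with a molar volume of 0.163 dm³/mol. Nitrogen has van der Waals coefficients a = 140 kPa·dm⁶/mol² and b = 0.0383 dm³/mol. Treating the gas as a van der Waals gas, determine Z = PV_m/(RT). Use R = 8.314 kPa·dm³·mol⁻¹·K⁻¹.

P = RT/(V_m − b) − a/V_m² = (8.314)(627.0)/(0.163 − 0.0383) − 140/(0.163)²
  = 5212.9/0.12470 − 5269.3 = 41804 − 5269.3 = 36535 kPa
Z = PV_m/(RT) = (36535)(0.163)/((8.314)(627.0)) = 5955.2/5212.9 = 1.142

Z ≈ 1.142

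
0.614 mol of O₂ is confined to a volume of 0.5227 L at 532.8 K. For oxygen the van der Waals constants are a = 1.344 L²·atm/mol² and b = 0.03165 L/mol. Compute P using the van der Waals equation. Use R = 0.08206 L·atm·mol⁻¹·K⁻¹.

P = nRT/(V − nb) − a n²/V²
nRT/(V − nb) = (0.614)(0.08206)(532.8)/(0.5227 − 0.614×0.03165) = 26.845/0.50327 = 53.341 atm
a n²/V² = (1.344)(0.614)²/(0.5227)² = 1.8545 atm
P = 53.341 − 1.8545 = 51.49 atm

P ≈ 51.49 atm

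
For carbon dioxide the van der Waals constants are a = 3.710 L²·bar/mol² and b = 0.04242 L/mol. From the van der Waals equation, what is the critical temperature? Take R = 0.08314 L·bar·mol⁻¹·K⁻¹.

T_c ≈ 311.7 K

For a van der Waals gas, T_c = 8a/(27Rb).
T_c = 8×3.710/(27×0.08314×0.04242) = 29.680/0.095224 = 311.7 K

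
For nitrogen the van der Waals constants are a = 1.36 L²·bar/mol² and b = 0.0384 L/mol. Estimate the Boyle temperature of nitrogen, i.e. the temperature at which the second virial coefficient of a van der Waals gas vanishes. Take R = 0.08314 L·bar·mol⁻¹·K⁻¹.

For a van der Waals gas the second virial coefficient B₂ = b − a/(RT) vanishes at T_B = a/(Rb).
T_B = 1.36/(0.08314×0.0384) = 1.36/0.0031926 = 426.0 K

T_B ≈ 426.0 K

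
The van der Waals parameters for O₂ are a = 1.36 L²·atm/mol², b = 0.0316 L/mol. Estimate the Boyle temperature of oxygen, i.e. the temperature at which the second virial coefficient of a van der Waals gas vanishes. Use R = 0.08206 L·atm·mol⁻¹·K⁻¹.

T_B ≈ 524.5 K

For a van der Waals gas the second virial coefficient B₂ = b − a/(RT) vanishes at T_B = a/(Rb).
T_B = 1.36/(0.08206×0.0316) = 1.36/0.0025931 = 524.5 K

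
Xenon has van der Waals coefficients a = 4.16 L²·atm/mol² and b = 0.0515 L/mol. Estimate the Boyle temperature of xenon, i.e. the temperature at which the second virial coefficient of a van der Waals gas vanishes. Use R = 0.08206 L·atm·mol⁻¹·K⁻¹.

For a van der Waals gas the second virial coefficient B₂ = b − a/(RT) vanishes at T_B = a/(Rb).
T_B = 4.16/(0.08206×0.0515) = 4.16/0.0042261 = 984.4 K

T_B ≈ 984.4 K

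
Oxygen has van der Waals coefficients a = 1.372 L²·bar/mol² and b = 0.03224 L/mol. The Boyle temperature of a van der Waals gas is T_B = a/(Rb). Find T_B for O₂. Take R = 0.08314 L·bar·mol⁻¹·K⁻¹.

For a van der Waals gas the second virial coefficient B₂ = b − a/(RT) vanishes at T_B = a/(Rb).
T_B = 1.372/(0.08314×0.03224) = 1.372/0.0026804 = 511.9 K

T_B ≈ 511.9 K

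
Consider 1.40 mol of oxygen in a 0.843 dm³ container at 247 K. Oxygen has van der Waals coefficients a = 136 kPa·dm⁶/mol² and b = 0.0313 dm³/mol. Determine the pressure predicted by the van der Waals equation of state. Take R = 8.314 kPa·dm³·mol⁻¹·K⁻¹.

P = nRT/(V − nb) − a n²/V²
nRT/(V − nb) = (1.40)(8.314)(247)/(0.843 − 1.40×0.0313) = 2875.0/0.79918 = 3597.4 kPa
a n²/V² = (136)(1.40)²/(0.843)² = 375.09 kPa
P = 3597.4 − 375.09 = 3222 kPa

P ≈ 3222 kPa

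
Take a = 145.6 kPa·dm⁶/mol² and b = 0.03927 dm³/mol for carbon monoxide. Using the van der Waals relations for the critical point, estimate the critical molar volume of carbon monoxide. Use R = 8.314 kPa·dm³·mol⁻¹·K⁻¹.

V_m,c ≈ 0.1178 dm³/mol

For a van der Waals gas, V_m,c = 3b.
V_m,c = 3×0.03927 = 0.1178 dm³/mol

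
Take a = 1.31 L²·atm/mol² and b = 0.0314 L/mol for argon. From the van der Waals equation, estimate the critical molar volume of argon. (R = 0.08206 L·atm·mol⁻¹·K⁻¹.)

V_m,c ≈ 0.09420 L/mol

For a van der Waals gas, V_m,c = 3b.
V_m,c = 3×0.0314 = 0.09420 L/mol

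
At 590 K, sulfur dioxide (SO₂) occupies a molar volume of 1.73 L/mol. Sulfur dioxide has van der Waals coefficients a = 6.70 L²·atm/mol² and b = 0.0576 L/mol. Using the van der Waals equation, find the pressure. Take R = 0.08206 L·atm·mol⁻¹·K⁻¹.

P ≈ 26.71 atm

P = RT/(V_m − b) − a/V_m²
RT/(V_m − b) = (0.08206)(590)/(1.73 − 0.0576) = 48.415/1.6724 = 28.949 atm
a/V_m² = 6.70/(1.73)² = 2.2386 atm
P = 28.949 − 2.2386 = 26.71 atm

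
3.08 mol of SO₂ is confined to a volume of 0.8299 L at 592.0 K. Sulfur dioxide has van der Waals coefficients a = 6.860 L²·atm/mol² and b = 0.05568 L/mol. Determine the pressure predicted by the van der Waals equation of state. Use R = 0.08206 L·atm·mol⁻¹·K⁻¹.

P ≈ 132.8 atm

P = nRT/(V − nb) − a n²/V²
nRT/(V − nb) = (3.08)(0.08206)(592.0)/(0.8299 − 3.08×0.05568) = 149.62/0.65841 = 227.24 atm
a n²/V² = (6.860)(3.08)²/(0.8299)² = 94.487 atm
P = 227.24 − 94.487 = 132.8 atm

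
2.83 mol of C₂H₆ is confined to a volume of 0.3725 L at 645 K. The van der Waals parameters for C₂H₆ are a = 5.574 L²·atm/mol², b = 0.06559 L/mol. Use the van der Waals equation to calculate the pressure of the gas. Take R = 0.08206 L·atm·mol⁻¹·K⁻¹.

P = nRT/(V − nb) − a n²/V²
nRT/(V − nb) = (2.83)(0.08206)(645)/(0.3725 − 2.83×0.06559) = 149.79/0.18688 = 801.53 atm
a n²/V² = (5.574)(2.83)²/(0.3725)² = 321.73 atm
P = 801.53 − 321.73 = 479.8 atm

P ≈ 479.8 atm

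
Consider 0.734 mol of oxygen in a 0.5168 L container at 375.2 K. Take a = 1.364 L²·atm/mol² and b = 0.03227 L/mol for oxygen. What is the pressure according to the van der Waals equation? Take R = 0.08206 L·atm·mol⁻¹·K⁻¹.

P = nRT/(V − nb) − a n²/V²
nRT/(V − nb) = (0.734)(0.08206)(375.2)/(0.5168 − 0.734×0.03227) = 22.599/0.49311 = 45.830 atm
a n²/V² = (1.364)(0.734)²/(0.5168)² = 2.7514 atm
P = 45.830 − 2.7514 = 43.08 atm

P ≈ 43.08 atm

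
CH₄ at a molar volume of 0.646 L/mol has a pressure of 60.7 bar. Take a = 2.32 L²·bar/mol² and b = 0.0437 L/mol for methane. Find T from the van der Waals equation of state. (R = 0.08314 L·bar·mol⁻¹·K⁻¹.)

T ≈ 480.0 K

T = (P + a/V_m²)(V_m − b)/R
P + a/V_m² = 60.7 + 2.32/(0.646)² = 66.259 bar
V_m − b = 0.646 − 0.0437 = 0.60230 L/mol
T = (66.259)(0.60230)/0.08314 = 480.0 K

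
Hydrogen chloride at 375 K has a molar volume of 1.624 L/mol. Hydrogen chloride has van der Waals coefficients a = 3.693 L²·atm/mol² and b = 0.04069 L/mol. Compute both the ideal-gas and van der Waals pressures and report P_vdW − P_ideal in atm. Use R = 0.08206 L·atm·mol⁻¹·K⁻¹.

ΔP ≈ -0.913 atm

Ideal: P_ideal = RT/V_m = (0.08206)(375)/1.624 = 18.9486 atm
vdW: P = RT/(V_m − b) − a/V_m² = 30.7725/1.58331 − 3.693/2.63738 = 19.4355 − 1.40025 = 18.0353 atm
ΔP = 18.0353 − 18.9486 = -0.913 atm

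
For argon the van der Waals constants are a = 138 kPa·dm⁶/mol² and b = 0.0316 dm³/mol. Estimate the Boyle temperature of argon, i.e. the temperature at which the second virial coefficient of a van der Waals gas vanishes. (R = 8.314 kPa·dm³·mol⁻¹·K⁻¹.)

T_B ≈ 525.3 K

For a van der Waals gas the second virial coefficient B₂ = b − a/(RT) vanishes at T_B = a/(Rb).
T_B = 138/(8.314×0.0316) = 138/0.26272 = 525.3 K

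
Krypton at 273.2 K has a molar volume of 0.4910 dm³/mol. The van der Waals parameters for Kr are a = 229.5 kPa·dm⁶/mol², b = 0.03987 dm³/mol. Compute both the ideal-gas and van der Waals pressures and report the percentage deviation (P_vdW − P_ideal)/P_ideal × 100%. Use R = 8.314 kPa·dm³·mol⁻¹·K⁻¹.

-11.74 %

Ideal: P_ideal = RT/V_m = (8.314)(273.2)/0.4910 = 4626.04 kPa
vdW: P = RT/(V_m − b) − a/V_m² = 2271.38/0.451130 − 229.5/0.241081 = 5034.87 − 951.962 = 4082.91 kPa
% deviation = (4082.91 − 4626.04)/4626.04 × 100% = -11.74%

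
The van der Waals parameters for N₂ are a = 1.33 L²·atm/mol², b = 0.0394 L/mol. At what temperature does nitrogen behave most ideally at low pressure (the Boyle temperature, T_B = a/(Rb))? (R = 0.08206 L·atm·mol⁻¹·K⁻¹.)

For a van der Waals gas the second virial coefficient B₂ = b − a/(RT) vanishes at T_B = a/(Rb).
T_B = 1.33/(0.08206×0.0394) = 1.33/0.0032332 = 411.4 K

T_B ≈ 411.4 K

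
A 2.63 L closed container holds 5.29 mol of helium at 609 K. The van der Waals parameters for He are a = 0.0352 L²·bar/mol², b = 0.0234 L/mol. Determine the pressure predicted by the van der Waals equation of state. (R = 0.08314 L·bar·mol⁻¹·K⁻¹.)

P ≈ 106.7 bar

P = nRT/(V − nb) − a n²/V²
nRT/(V − nb) = (5.29)(0.08314)(609)/(2.63 − 5.29×0.0234) = 267.84/2.5062 = 106.87 bar
a n²/V² = (0.0352)(5.29)²/(2.63)² = 0.14241 bar
P = 106.87 − 0.14241 = 106.7 bar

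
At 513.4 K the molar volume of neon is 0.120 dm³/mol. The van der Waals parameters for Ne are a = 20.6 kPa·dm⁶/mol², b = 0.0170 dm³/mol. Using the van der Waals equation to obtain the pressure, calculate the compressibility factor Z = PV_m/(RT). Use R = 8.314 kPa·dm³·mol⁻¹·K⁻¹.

Z ≈ 1.125

P = RT/(V_m − b) − a/V_m² = (8.314)(513.4)/(0.120 − 0.0170) − 20.6/(0.120)²
  = 4268.4/0.10300 − 1430.6 = 41441 − 1430.6 = 40010 kPa
Z = PV_m/(RT) = (40010)(0.120)/((8.314)(513.4)) = 4801.2/4268.4 = 1.125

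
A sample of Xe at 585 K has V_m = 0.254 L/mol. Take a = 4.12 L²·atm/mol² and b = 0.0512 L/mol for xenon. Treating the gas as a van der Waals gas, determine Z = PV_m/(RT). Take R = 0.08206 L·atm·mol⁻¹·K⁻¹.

P = RT/(V_m − b) − a/V_m² = (0.08206)(585)/(0.254 − 0.0512) − 4.12/(0.254)²
  = 48.005/0.20280 − 63.860 = 236.71 − 63.860 = 172.85 atm
Z = PV_m/(RT) = (172.85)(0.254)/((0.08206)(585)) = 43.904/48.005 = 0.9146

Z ≈ 0.9146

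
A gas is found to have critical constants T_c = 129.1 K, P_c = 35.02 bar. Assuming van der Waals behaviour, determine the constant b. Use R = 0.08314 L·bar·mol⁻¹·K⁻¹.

From T_c = 8a/(27Rb) and P_c = a/(27b²): b = R T_c/(8 P_c).
b = (0.08314)(129.1)/(8×35.02) = 10.733/280.16 = 0.03831 L/mol

b ≈ 0.03831 L/mol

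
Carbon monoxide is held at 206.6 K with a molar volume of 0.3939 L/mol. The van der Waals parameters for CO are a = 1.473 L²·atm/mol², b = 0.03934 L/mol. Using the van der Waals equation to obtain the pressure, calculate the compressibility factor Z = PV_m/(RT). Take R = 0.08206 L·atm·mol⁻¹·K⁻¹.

P = RT/(V_m − b) − a/V_m² = (0.08206)(206.6)/(0.3939 − 0.03934) − 1.473/(0.3939)²
  = 16.954/0.35456 − 9.4936 = 47.817 − 9.4936 = 38.323 atm
Z = PV_m/(RT) = (38.323)(0.3939)/((0.08206)(206.6)) = 15.095/16.954 = 0.8904

Z ≈ 0.8904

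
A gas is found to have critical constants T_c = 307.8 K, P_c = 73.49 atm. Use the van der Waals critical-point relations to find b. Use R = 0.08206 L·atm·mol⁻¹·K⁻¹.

From T_c = 8a/(27Rb) and P_c = a/(27b²): b = R T_c/(8 P_c).
b = (0.08206)(307.8)/(8×73.49) = 25.258/587.92 = 0.04296 L/mol

b ≈ 0.04296 L/mol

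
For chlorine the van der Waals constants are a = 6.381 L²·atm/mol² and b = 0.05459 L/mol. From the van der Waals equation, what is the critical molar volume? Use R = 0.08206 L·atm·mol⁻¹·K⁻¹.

V_m,c ≈ 0.1638 L/mol

For a van der Waals gas, V_m,c = 3b.
V_m,c = 3×0.05459 = 0.1638 L/mol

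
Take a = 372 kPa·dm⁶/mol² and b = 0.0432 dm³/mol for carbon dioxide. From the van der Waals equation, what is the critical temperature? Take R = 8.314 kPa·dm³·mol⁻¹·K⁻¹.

For a van der Waals gas, T_c = 8a/(27Rb).
T_c = 8×372/(27×8.314×0.0432) = 2976.0/9.6974 = 306.9 K

T_c ≈ 306.9 K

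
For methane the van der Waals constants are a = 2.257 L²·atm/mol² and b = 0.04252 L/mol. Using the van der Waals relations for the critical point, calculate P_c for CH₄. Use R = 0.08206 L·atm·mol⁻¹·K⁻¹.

P_c ≈ 46.24 atm

For a van der Waals gas, P_c = a/(27b²).
P_c = 2.257/(27×(0.04252)²) = 2.257/0.048815 = 46.24 atm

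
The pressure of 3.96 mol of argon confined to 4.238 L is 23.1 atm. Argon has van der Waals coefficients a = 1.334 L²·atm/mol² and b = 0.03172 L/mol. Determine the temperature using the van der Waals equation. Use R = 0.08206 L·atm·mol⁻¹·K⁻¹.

T ≈ 307.1 K

T = (P + a n²/V²)(V − nb)/(nR)
P + a n²/V² = 23.1 + (1.334)(3.96)²/(4.238)² = 24.265 atm
V − nb = 4.238 − (3.96)(0.03172) = 4.1124 L
T = (24.265)(4.1124)/((3.96)(0.08206)) = 307.1 K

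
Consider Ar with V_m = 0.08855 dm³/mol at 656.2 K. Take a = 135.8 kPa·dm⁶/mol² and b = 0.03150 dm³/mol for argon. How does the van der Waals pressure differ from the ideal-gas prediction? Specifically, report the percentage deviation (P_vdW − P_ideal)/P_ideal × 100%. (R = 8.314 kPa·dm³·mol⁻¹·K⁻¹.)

Ideal: P_ideal = RT/V_m = (8.314)(656.2)/0.08855 = 61610.9 kPa
vdW: P = RT/(V_m − b) − a/V_m² = 5455.65/0.0570500 − 135.8/0.00784110 = 95629.3 − 17319.0 = 78310.3 kPa
% deviation = (78310.3 − 61610.9)/61610.9 × 100% = 27.10%

27.10 %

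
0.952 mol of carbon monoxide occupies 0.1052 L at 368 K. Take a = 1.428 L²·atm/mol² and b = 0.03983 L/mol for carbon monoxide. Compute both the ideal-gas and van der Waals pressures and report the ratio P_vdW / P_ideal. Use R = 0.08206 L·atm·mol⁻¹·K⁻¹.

P_vdW / P_ideal ≈ 1.136

Ideal: P_ideal = nRT/V = (0.952)(0.08206)(368)/0.1052 = 273.275 atm
vdW: P = nRT/(V − nb) − a n²/V² = 28.7486/0.0672818 − 1.29420/0.0110670 = 427.286 − 116.942 = 310.344 atm
Ratio = 310.344/273.275 = 1.136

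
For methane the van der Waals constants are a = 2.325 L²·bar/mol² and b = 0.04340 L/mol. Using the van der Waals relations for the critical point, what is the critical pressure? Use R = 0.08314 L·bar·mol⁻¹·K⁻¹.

For a van der Waals gas, P_c = a/(27b²).
P_c = 2.325/(27×(0.04340)²) = 2.325/0.050856 = 45.72 bar

P_c ≈ 45.72 bar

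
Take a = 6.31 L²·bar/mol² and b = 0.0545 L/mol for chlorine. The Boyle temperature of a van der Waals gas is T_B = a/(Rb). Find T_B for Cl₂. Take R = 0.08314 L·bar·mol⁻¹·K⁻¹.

T_B ≈ 1393 K

For a van der Waals gas the second virial coefficient B₂ = b − a/(RT) vanishes at T_B = a/(Rb).
T_B = 6.31/(0.08314×0.0545) = 6.31/0.0045311 = 1393 K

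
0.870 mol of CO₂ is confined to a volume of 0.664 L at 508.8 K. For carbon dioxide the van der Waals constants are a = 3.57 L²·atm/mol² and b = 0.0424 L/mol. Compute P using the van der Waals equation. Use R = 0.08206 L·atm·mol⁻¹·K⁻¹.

P ≈ 51.79 atm

P = nRT/(V − nb) − a n²/V²
nRT/(V − nb) = (0.870)(0.08206)(508.8)/(0.664 − 0.870×0.0424) = 36.324/0.62711 = 57.923 atm
a n²/V² = (3.57)(0.870)²/(0.664)² = 6.1287 atm
P = 57.923 − 6.1287 = 51.79 atm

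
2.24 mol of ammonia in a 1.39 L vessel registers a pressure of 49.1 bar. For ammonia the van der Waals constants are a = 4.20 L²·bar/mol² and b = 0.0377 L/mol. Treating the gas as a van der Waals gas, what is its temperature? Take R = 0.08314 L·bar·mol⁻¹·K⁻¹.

T ≈ 420.7 K

T = (P + a n²/V²)(V − nb)/(nR)
P + a n²/V² = 49.1 + (4.20)(2.24)²/(1.39)² = 60.007 bar
V − nb = 1.39 − (2.24)(0.0377) = 1.3056 L
T = (60.007)(1.3056)/((2.24)(0.08314)) = 420.7 K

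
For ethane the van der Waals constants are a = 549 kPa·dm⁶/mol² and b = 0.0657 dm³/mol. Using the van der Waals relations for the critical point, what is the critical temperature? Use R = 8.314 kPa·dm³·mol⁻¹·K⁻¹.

T_c ≈ 297.8 K

For a van der Waals gas, T_c = 8a/(27Rb).
T_c = 8×549/(27×8.314×0.0657) = 4392.0/14.748 = 297.8 K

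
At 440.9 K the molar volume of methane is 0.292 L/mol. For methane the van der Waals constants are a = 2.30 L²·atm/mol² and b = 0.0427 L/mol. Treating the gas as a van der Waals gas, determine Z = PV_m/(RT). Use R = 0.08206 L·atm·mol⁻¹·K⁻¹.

P = RT/(V_m − b) − a/V_m² = (0.08206)(440.9)/(0.292 − 0.0427) − 2.30/(0.292)²
  = 36.180/0.24930 − 26.975 = 145.13 − 26.975 = 118.16 atm
Z = PV_m/(RT) = (118.16)(0.292)/((0.08206)(440.9)) = 34.503/36.180 = 0.9536

Z ≈ 0.9536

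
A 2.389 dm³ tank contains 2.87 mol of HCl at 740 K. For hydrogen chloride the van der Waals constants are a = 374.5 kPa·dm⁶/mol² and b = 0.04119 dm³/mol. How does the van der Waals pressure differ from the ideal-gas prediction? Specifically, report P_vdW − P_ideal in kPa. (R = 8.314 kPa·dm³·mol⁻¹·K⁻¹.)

ΔP ≈ -155.7 kPa

Ideal: P_ideal = nRT/V = (2.87)(8.314)(740)/2.389 = 7391.07 kPa
vdW: P = nRT/(V − nb) − a n²/V² = 17657.3/2.27078 − 3084.72/5.70732 = 7775.87 − 540.485 = 7235.39 kPa
ΔP = 7235.39 − 7391.07 = -155.7 kPa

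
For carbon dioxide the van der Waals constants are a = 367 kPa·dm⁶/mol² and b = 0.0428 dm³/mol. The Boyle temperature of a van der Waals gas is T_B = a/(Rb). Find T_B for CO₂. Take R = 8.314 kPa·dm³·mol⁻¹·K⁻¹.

For a van der Waals gas the second virial coefficient B₂ = b − a/(RT) vanishes at T_B = a/(Rb).
T_B = 367/(8.314×0.0428) = 367/0.35584 = 1031 K

T_B ≈ 1031 K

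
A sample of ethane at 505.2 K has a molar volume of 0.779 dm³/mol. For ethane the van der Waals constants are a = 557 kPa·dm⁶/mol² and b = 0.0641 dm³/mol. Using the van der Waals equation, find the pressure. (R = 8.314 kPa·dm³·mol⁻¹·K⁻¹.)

P ≈ 4957 kPa

P = RT/(V_m − b) − a/V_m²
RT/(V_m − b) = (8.314)(505.2)/(0.779 − 0.0641) = 4200.2/0.71490 = 5875.2 kPa
a/V_m² = 557/(0.779)² = 917.87 kPa
P = 5875.2 − 917.87 = 4957 kPa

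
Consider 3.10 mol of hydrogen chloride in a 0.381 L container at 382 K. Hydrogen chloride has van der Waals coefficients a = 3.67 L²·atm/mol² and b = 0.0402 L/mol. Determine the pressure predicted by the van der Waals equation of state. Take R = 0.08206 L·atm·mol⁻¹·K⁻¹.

P ≈ 136.1 atm

P = nRT/(V − nb) − a n²/V²
nRT/(V − nb) = (3.10)(0.08206)(382)/(0.381 − 3.10×0.0402) = 97.175/0.25638 = 379.03 atm
a n²/V² = (3.67)(3.10)²/(0.381)² = 242.96 atm
P = 379.03 − 242.96 = 136.1 atm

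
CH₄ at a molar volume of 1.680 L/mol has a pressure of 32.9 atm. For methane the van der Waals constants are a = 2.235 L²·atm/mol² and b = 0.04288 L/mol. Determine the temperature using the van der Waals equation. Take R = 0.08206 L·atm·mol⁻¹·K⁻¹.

T = (P + a/V_m²)(V_m − b)/R
P + a/V_m² = 32.9 + 2.235/(1.680)² = 33.692 atm
V_m − b = 1.680 − 0.04288 = 1.6371 L/mol
T = (33.692)(1.6371)/0.08206 = 672.2 K

T ≈ 672.2 K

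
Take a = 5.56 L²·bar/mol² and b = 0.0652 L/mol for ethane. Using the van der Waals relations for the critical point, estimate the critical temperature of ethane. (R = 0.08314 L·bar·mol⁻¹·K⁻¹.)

For a van der Waals gas, T_c = 8a/(27Rb).
T_c = 8×5.56/(27×0.08314×0.0652) = 44.480/0.14636 = 303.9 K

T_c ≈ 303.9 K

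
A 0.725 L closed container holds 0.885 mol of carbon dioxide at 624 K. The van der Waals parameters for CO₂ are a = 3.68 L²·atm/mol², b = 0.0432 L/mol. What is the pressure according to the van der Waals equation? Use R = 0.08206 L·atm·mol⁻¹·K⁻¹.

P ≈ 60.50 atm

P = nRT/(V − nb) − a n²/V²
nRT/(V − nb) = (0.885)(0.08206)(624)/(0.725 − 0.885×0.0432) = 45.317/0.68677 = 65.986 atm
a n²/V² = (3.68)(0.885)²/(0.725)² = 5.4835 atm
P = 65.986 − 5.4835 = 60.50 atm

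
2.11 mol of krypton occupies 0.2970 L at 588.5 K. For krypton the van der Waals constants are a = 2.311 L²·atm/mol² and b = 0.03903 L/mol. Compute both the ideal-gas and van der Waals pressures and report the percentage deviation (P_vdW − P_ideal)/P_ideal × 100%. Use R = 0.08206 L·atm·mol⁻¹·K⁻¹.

Ideal: P_ideal = nRT/V = (2.11)(0.08206)(588.5)/0.2970 = 343.087 atm
vdW: P = nRT/(V − nb) − a n²/V² = 101.897/0.214647 − 10.2888/0.0882090 = 474.719 − 116.641 = 358.078 atm
% deviation = (358.078 − 343.087)/343.087 × 100% = 4.37%

4.37 %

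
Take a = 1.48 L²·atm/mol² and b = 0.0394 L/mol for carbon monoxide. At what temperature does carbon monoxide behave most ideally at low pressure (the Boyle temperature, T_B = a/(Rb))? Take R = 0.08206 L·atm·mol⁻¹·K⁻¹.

T_B ≈ 457.8 K

For a van der Waals gas the second virial coefficient B₂ = b − a/(RT) vanishes at T_B = a/(Rb).
T_B = 1.48/(0.08206×0.0394) = 1.48/0.0032332 = 457.8 K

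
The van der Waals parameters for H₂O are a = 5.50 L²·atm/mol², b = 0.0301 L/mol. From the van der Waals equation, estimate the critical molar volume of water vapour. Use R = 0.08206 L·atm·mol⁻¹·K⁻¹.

V_m,c ≈ 0.09030 L/mol

For a van der Waals gas, V_m,c = 3b.
V_m,c = 3×0.0301 = 0.09030 L/mol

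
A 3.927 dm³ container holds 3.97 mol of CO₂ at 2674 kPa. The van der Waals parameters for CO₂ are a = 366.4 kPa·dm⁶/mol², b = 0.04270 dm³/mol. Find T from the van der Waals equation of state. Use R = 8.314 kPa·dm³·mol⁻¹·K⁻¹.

T = (P + a n²/V²)(V − nb)/(nR)
P + a n²/V² = 2674 + (366.4)(3.97)²/(3.927)² = 3048.5 kPa
V − nb = 3.927 − (3.97)(0.04270) = 3.7575 dm³
T = (3048.5)(3.7575)/((3.97)(8.314)) = 347.0 K

T ≈ 347.0 K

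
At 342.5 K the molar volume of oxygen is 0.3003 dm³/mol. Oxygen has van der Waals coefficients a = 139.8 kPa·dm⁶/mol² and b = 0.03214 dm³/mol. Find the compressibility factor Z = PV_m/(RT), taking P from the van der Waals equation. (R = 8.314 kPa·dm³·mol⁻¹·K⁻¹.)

Z ≈ 0.9564

P = RT/(V_m − b) − a/V_m² = (8.314)(342.5)/(0.3003 − 0.03214) − 139.8/(0.3003)²
  = 2847.5/0.26816 − 1550.2 = 10619 − 1550.2 = 9069 kPa
Z = PV_m/(RT) = (9069)(0.3003)/((8.314)(342.5)) = 2723.4/2847.5 = 0.9564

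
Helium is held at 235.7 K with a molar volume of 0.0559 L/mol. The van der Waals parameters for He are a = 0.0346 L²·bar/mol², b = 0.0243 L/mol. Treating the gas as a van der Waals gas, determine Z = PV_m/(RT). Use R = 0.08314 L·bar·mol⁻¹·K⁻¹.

Z ≈ 1.737

P = RT/(V_m − b) − a/V_m² = (0.08314)(235.7)/(0.0559 − 0.0243) − 0.0346/(0.0559)²
  = 19.596/0.031600 − 11.073 = 620.13 − 11.073 = 609.06 bar
Z = PV_m/(RT) = (609.06)(0.0559)/((0.08314)(235.7)) = 34.046/19.596 = 1.737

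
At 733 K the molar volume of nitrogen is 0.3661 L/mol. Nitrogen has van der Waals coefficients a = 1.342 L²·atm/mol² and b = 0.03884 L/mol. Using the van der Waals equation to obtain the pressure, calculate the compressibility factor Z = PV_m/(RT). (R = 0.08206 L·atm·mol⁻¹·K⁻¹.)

Z ≈ 1.058

P = RT/(V_m − b) − a/V_m² = (0.08206)(733)/(0.3661 − 0.03884) − 1.342/(0.3661)²
  = 60.150/0.32726 − 10.013 = 183.80 − 10.013 = 173.79 atm
Z = PV_m/(RT) = (173.79)(0.3661)/((0.08206)(733)) = 63.625/60.150 = 1.058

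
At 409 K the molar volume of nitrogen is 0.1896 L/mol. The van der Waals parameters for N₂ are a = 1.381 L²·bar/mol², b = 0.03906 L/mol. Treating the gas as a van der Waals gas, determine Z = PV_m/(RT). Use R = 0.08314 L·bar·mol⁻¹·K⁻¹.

P = RT/(V_m − b) − a/V_m² = (0.08314)(409)/(0.1896 − 0.03906) − 1.381/(0.1896)²
  = 34.004/0.15054 − 38.416 = 225.88 − 38.416 = 187.46 bar
Z = PV_m/(RT) = (187.46)(0.1896)/((0.08314)(409)) = 35.542/34.004 = 1.045

Z ≈ 1.045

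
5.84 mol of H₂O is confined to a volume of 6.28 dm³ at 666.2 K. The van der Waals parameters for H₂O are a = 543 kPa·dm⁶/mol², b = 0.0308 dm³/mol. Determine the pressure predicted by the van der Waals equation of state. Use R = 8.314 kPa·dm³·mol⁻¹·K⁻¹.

P ≈ 4833 kPa

P = nRT/(V − nb) − a n²/V²
nRT/(V − nb) = (5.84)(8.314)(666.2)/(6.28 − 5.84×0.0308) = 32347/6.1001 = 5302.7 kPa
a n²/V² = (543)(5.84)²/(6.28)² = 469.58 kPa
P = 5302.7 − 469.58 = 4833 kPa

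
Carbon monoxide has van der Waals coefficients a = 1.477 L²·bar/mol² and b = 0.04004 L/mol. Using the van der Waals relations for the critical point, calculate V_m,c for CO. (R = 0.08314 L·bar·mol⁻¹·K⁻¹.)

V_m,c ≈ 0.1201 L/mol

For a van der Waals gas, V_m,c = 3b.
V_m,c = 3×0.04004 = 0.1201 L/mol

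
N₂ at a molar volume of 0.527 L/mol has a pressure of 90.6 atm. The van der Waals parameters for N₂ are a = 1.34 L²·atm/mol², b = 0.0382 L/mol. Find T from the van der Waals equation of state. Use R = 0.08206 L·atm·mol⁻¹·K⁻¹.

T = (P + a/V_m²)(V_m − b)/R
P + a/V_m² = 90.6 + 1.34/(0.527)² = 95.425 atm
V_m − b = 0.527 − 0.0382 = 0.48880 L/mol
T = (95.425)(0.48880)/0.08206 = 568.4 K

T ≈ 568.4 K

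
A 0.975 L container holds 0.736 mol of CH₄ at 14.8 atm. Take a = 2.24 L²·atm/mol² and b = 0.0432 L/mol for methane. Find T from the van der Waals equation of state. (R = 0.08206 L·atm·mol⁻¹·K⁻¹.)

T ≈ 251.1 K

T = (P + a n²/V²)(V − nb)/(nR)
P + a n²/V² = 14.8 + (2.24)(0.736)²/(0.975)² = 16.076 atm
V − nb = 0.975 − (0.736)(0.0432) = 0.94320 L
T = (16.076)(0.94320)/((0.736)(0.08206)) = 251.1 K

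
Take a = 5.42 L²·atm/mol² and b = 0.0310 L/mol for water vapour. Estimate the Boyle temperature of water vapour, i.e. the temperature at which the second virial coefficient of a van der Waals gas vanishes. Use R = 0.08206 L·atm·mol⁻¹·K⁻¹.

T_B ≈ 2131 K

For a van der Waals gas the second virial coefficient B₂ = b − a/(RT) vanishes at T_B = a/(Rb).
T_B = 5.42/(0.08206×0.0310) = 5.42/0.0025439 = 2131 K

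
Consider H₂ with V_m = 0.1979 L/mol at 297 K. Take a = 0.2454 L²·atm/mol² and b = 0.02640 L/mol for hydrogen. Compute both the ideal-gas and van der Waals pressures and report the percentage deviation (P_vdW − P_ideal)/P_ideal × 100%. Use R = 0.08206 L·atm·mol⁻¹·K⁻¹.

Ideal: P_ideal = RT/V_m = (0.08206)(297)/0.1979 = 123.152 atm
vdW: P = RT/(V_m − b) − a/V_m² = 24.3718/0.171500 − 0.2454/0.0391644 = 142.110 − 6.26589 = 135.844 atm
% deviation = (135.844 − 123.152)/123.152 × 100% = 10.31%

10.31 %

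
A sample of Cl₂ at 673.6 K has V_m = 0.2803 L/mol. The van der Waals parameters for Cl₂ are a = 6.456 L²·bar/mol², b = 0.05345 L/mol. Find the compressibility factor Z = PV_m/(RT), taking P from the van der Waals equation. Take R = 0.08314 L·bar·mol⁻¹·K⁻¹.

Z ≈ 0.8243

P = RT/(V_m − b) − a/V_m² = (0.08314)(673.6)/(0.2803 − 0.05345) − 6.456/(0.2803)²
  = 56.003/0.22685 − 82.171 = 246.87 − 82.171 = 164.70 bar
Z = PV_m/(RT) = (164.70)(0.2803)/((0.08314)(673.6)) = 46.165/56.003 = 0.8243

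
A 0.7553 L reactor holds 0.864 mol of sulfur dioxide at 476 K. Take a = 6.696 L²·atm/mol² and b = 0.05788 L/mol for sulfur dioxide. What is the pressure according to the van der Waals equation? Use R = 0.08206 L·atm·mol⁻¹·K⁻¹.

P = nRT/(V − nb) − a n²/V²
nRT/(V − nb) = (0.864)(0.08206)(476)/(0.7553 − 0.864×0.05788) = 33.748/0.70529 = 47.850 atm
a n²/V² = (6.696)(0.864)²/(0.7553)² = 8.7620 atm
P = 47.850 − 8.7620 = 39.09 atm

P ≈ 39.09 atm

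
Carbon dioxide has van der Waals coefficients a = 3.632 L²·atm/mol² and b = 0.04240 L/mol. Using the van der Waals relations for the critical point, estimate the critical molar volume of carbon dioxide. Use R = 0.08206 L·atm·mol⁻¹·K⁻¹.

For a van der Waals gas, V_m,c = 3b.
V_m,c = 3×0.04240 = 0.1272 L/mol

V_m,c ≈ 0.1272 L/mol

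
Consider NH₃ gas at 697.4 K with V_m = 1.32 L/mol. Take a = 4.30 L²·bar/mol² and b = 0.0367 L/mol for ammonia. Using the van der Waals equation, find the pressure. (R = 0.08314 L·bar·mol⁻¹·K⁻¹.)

P ≈ 42.71 bar

P = RT/(V_m − b) − a/V_m²
RT/(V_m − b) = (0.08314)(697.4)/(1.32 − 0.0367) = 57.982/1.2833 = 45.182 bar
a/V_m² = 4.30/(1.32)² = 2.4679 bar
P = 45.182 − 2.4679 = 42.71 bar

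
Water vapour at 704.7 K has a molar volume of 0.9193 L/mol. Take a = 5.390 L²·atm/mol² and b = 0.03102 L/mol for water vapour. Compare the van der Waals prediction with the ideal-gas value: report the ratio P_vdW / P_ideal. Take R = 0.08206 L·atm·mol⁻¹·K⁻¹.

P_vdW / P_ideal ≈ 0.9335

Ideal: P_ideal = RT/V_m = (0.08206)(704.7)/0.9193 = 62.9040 atm
vdW: P = RT/(V_m − b) − a/V_m² = 57.8277/0.888280 − 5.390/0.845112 = 65.1008 − 6.37785 = 58.7230 atm
Ratio = 58.7230/62.9040 = 0.9335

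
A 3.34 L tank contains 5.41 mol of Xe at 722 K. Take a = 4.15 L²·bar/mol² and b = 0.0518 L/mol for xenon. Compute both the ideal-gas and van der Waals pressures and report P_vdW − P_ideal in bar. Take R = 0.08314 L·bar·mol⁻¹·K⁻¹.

ΔP ≈ -1.98 bar

Ideal: P_ideal = nRT/V = (5.41)(0.08314)(722)/3.34 = 97.2295 bar
vdW: P = nRT/(V − nb) − a n²/V² = 324.747/3.05976 − 121.463/11.1556 = 106.135 − 10.8881 = 95.247 bar
ΔP = 95.247 − 97.2295 = -1.98 bar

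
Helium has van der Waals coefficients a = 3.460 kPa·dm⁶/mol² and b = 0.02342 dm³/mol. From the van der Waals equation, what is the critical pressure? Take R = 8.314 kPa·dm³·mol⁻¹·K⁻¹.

P_c ≈ 233.6 kPa

For a van der Waals gas, P_c = a/(27b²).
P_c = 3.460/(27×(0.02342)²) = 3.460/0.014809 = 233.6 kPa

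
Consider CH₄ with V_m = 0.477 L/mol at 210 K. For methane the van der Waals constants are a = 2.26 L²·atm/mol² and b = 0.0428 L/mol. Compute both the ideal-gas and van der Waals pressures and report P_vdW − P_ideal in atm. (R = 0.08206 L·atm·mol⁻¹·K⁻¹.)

Ideal: P_ideal = RT/V_m = (0.08206)(210)/0.477 = 36.1270 atm
vdW: P = RT/(V_m − b) − a/V_m² = 17.2326/0.434200 − 2.26/0.227529 = 39.6882 − 9.93280 = 29.7554 atm
ΔP = 29.7554 − 36.1270 = -6.372 atm

ΔP ≈ -6.372 atm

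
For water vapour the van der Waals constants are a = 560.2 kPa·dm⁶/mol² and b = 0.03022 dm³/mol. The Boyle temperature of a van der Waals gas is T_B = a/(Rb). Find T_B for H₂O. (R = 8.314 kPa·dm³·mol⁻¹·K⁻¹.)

For a van der Waals gas the second virial coefficient B₂ = b − a/(RT) vanishes at T_B = a/(Rb).
T_B = 560.2/(8.314×0.03022) = 560.2/0.25125 = 2230 K

T_B ≈ 2230 K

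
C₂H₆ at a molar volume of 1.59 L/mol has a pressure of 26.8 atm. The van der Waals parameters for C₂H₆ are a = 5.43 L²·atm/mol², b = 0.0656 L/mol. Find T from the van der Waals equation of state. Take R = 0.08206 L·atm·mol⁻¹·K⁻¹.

T = (P + a/V_m²)(V_m − b)/R
P + a/V_m² = 26.8 + 5.43/(1.59)² = 28.948 atm
V_m − b = 1.59 − 0.0656 = 1.5244 L/mol
T = (28.948)(1.5244)/0.08206 = 537.8 K

T ≈ 537.8 K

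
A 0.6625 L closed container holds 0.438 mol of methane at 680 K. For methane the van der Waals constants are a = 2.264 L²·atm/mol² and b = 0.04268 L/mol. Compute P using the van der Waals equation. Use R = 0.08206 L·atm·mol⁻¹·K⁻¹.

P ≈ 36.97 atm

P = nRT/(V − nb) − a n²/V²
nRT/(V − nb) = (0.438)(0.08206)(680)/(0.6625 − 0.438×0.04268) = 24.441/0.64381 = 37.963 atm
a n²/V² = (2.264)(0.438)²/(0.6625)² = 0.98958 atm
P = 37.963 − 0.98958 = 36.97 atm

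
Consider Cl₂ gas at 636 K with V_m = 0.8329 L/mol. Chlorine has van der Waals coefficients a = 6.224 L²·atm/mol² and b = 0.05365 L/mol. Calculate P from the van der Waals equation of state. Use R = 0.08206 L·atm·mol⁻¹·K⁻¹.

P ≈ 58.00 atm

P = RT/(V_m − b) − a/V_m²
RT/(V_m − b) = (0.08206)(636)/(0.8329 − 0.05365) = 52.190/0.77925 = 66.975 atm
a/V_m² = 6.224/(0.8329)² = 8.9719 atm
P = 66.975 − 8.9719 = 58.00 atm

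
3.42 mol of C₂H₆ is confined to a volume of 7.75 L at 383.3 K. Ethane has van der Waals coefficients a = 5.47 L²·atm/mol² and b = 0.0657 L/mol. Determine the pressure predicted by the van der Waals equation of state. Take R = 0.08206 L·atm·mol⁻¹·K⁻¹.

P = nRT/(V − nb) − a n²/V²
nRT/(V − nb) = (3.42)(0.08206)(383.3)/(7.75 − 3.42×0.0657) = 107.57/7.5253 = 14.294 atm
a n²/V² = (5.47)(3.42)²/(7.75)² = 1.0652 atm
P = 14.294 − 1.0652 = 13.23 atm

P ≈ 13.23 atm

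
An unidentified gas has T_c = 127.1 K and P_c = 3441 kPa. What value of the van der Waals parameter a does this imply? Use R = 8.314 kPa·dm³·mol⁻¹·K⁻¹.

From T_c = 8a/(27Rb) and P_c = a/(27b²): a = 27 R² T_c²/(64 P_c).
a = 27×(8.314)²×(127.1)²/(64×3441) = 30149138/220224 = 136.9 kPa·dm⁶/mol²

a ≈ 136.9 kPa·dm⁶/mol²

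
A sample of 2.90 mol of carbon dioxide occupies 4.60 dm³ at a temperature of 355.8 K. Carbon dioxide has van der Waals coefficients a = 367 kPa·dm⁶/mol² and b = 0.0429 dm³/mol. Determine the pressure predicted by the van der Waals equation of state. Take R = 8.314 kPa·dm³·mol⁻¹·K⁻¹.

P ≈ 1771 kPa

P = nRT/(V − nb) − a n²/V²
nRT/(V − nb) = (2.90)(8.314)(355.8)/(4.60 − 2.90×0.0429) = 8578.6/4.4756 = 1916.7 kPa
a n²/V² = (367)(2.90)²/(4.60)² = 145.86 kPa
P = 1916.7 − 145.86 = 1771 kPa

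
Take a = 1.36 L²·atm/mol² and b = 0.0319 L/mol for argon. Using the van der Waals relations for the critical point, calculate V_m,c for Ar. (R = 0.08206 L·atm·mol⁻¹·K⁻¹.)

V_m,c ≈ 0.09570 L/mol

For a van der Waals gas, V_m,c = 3b.
V_m,c = 3×0.0319 = 0.09570 L/mol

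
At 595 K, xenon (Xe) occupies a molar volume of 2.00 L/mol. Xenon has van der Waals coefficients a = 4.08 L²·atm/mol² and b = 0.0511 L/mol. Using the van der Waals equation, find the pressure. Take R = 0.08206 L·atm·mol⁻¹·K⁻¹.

P ≈ 24.03 atm

P = RT/(V_m − b) − a/V_m²
RT/(V_m − b) = (0.08206)(595)/(2.00 − 0.0511) = 48.826/1.9489 = 25.053 atm
a/V_m² = 4.08/(2.00)² = 1.0200 atm
P = 25.053 − 1.0200 = 24.03 atm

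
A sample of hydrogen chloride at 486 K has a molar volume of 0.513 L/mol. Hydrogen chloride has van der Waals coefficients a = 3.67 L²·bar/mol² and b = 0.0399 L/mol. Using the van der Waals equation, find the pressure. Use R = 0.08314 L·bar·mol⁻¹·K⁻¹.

P = RT/(V_m − b) − a/V_m²
RT/(V_m − b) = (0.08314)(486)/(0.513 − 0.0399) = 40.406/0.47310 = 85.407 bar
a/V_m² = 3.67/(0.513)² = 13.945 bar
P = 85.407 − 13.945 = 71.46 bar

P ≈ 71.46 bar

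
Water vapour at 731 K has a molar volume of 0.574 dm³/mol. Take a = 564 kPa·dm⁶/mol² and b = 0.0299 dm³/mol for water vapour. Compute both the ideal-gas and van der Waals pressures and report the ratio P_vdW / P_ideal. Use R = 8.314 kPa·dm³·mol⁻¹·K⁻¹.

Ideal: P_ideal = RT/V_m = (8.314)(731)/0.574 = 10588.0 kPa
vdW: P = RT/(V_m − b) − a/V_m² = 6077.53/0.544100 − 564/0.329476 = 11169.9 − 1711.81 = 9458.1 kPa
Ratio = 9458.1/10588.0 = 0.8933

P_vdW / P_ideal ≈ 0.8933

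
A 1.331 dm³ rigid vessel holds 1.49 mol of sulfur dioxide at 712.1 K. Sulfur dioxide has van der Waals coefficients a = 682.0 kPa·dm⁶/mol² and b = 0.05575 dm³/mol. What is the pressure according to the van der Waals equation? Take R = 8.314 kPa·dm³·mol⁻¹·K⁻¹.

P ≈ 6214 kPa

P = nRT/(V − nb) − a n²/V²
nRT/(V − nb) = (1.49)(8.314)(712.1)/(1.331 − 1.49×0.05575) = 8821.4/1.2479 = 7069.0 kPa
a n²/V² = (682.0)(1.49)²/(1.331)² = 854.67 kPa
P = 7069.0 − 854.67 = 6214 kPa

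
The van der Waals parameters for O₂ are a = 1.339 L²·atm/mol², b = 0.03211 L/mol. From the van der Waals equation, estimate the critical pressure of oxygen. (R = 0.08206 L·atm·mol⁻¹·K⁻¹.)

For a van der Waals gas, P_c = a/(27b²).
P_c = 1.339/(27×(0.03211)²) = 1.339/0.027838 = 48.10 atm

P_c ≈ 48.10 atm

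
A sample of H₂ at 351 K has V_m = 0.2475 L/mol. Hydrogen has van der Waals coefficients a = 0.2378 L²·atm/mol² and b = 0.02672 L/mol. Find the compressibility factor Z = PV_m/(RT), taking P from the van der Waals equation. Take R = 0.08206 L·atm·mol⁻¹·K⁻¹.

Z ≈ 1.088

P = RT/(V_m − b) − a/V_m² = (0.08206)(351)/(0.2475 − 0.02672) − 0.2378/(0.2475)²
  = 28.803/0.22078 − 3.8821 = 130.46 − 3.8821 = 126.58 atm
Z = PV_m/(RT) = (126.58)(0.2475)/((0.08206)(351)) = 31.329/28.803 = 1.088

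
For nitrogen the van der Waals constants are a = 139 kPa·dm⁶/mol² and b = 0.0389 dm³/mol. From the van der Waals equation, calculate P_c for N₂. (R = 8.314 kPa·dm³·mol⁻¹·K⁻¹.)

P_c ≈ 3402 kPa

For a van der Waals gas, P_c = a/(27b²).
P_c = 139/(27×(0.0389)²) = 139/0.040857 = 3402 kPa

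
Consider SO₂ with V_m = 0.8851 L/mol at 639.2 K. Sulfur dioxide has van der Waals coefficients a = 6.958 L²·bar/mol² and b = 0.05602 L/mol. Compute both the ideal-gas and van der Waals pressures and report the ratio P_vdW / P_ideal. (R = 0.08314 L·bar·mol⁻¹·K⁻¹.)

P_vdW / P_ideal ≈ 0.9196

Ideal: P_ideal = RT/V_m = (0.08314)(639.2)/0.8851 = 60.0419 bar
vdW: P = RT/(V_m − b) − a/V_m² = 53.1431/0.829080 − 6.958/0.783402 = 64.0989 − 8.88177 = 55.2171 bar
Ratio = 55.2171/60.0419 = 0.9196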